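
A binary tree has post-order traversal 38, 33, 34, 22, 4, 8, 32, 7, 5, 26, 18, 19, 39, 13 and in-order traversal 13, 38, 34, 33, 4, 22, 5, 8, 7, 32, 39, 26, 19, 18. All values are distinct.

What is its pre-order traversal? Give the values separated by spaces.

The last element of post-order is the root; it splits in-order into left and right subtrees.
Root 13: left subtree has 0 nodes { }, right has 13 {38, 34, 33, 4, 22, 5, 8, 7, 32, 39, 26, 19, 18}.
  Root 39: left subtree has 9 nodes {38, 34, 33, 4, 22, 5, 8, 7, 32}, right has 3 {26, 19, 18}.
    Root 5: left subtree has 5 nodes {38, 34, 33, 4, 22}, right has 3 {8, 7, 32}.
      Root 4: left subtree has 3 nodes {38, 34, 33}, right has 1 {22}.
        Root 34: left subtree has 1 node {38}, right has 1 {33}.
      Root 7: left subtree has 1 node {8}, right has 1 {32}.
    Root 19: left subtree has 1 node {26}, right has 1 {18}.

13 39 5 4 34 38 33 22 7 8 32 19 26 18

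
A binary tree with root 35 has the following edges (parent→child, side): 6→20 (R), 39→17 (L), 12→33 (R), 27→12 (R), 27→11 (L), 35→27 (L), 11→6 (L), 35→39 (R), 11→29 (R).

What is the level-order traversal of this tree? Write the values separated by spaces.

35 27 39 11 12 17 6 29 33 20

Level-order visits nodes level by level from the root, left to right within each level.
Level 0: 35
Level 1: 27, 39
Level 2: 11, 12, 17
Level 3: 6, 29, 33
Level 4: 20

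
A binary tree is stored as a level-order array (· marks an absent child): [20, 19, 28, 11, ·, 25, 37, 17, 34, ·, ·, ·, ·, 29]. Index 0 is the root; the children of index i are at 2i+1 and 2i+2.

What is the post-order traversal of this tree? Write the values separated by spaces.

Post-order visits the left subtree, then the right subtree, then the node.
At 20: go left to 19.
  At 19: go left to 11.
    At 11: go left to 17.
      17 is a leaf — visit 17.
    At 11: go right to 34.
      34 is a leaf — visit 34.
    Visit 11.
  At 19: no right child.
  Visit 19.
At 20: go right to 28.
  At 28: go left to 25.
    25 is a leaf — visit 25.
  At 28: go right to 37.
    At 37: go left to 29.
      29 is a leaf — visit 29.
    At 37: no right child.
    Visit 37.
  Visit 28.
Visit 20.

17 34 11 19 25 29 37 28 20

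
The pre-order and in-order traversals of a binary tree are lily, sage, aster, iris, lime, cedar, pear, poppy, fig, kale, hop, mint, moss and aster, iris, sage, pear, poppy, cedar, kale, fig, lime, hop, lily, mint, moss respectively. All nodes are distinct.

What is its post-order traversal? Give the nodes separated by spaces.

iris aster poppy pear kale fig cedar hop lime sage moss mint lily

The first element of pre-order is the root; it splits in-order into left and right subtrees.
Root lily: left subtree has 10 nodes {aster, iris, sage, pear, poppy, cedar, kale, fig, lime, hop}, right has 2 {mint, moss}.
  Root sage: left subtree has 2 nodes {aster, iris}, right has 7 {pear, poppy, cedar, kale, fig, lime, hop}.
    Root aster: left subtree has 0 nodes { }, right has 1 {iris}.
    Root lime: left subtree has 5 nodes {pear, poppy, cedar, kale, fig}, right has 1 {hop}.
      Root cedar: left subtree has 2 nodes {pear, poppy}, right has 2 {kale, fig}.
        Root pear: left subtree has 0 nodes { }, right has 1 {poppy}.
        Root fig: left subtree has 1 node {kale}, right has 0 { }.
  Root mint: left subtree has 0 nodes { }, right has 1 {moss}.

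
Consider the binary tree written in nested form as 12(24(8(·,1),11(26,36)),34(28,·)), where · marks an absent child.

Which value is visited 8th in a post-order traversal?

Post-order visits the left subtree, then the right subtree, then the node.
At 12: go left to 24.
  At 24: go left to 8.
    At 8: no left child.
    At 8: go right to 1.
      1 is a leaf — visit 1.
    Visit 8.
  At 24: go right to 11.
    At 11: go left to 26.
      26 is a leaf — visit 26.
    At 11: go right to 36.
      36 is a leaf — visit 36.
    Visit 11.
  Visit 24.
At 12: go right to 34.
  At 34: go left to 28.
    28 is a leaf — visit 28.
  At 34: no right child.
  Visit 34.
Visit 12.
Full post-order sequence: 1, 8, 26, 36, 11, 24, 28, 34, 12.

34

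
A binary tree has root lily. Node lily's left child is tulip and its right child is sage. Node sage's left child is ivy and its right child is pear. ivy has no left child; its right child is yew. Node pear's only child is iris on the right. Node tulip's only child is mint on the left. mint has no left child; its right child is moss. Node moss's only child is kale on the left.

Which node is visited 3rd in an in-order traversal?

In-order visits the left subtree, then the node, then the right subtree.
At lily: go left to tulip.
  At tulip: go left to mint.
    At mint: no left child.
    Visit mint.
    At mint: go right to moss.
      At moss: go left to kale.
        kale is a leaf — visit kale.
      Visit moss.
      At moss: no right child.
  Visit tulip.
  At tulip: no right child.
Visit lily.
At lily: go right to sage.
  At sage: go left to ivy.
    At ivy: no left child.
    Visit ivy.
    At ivy: go right to yew.
      yew is a leaf — visit yew.
  Visit sage.
  At sage: go right to pear.
    At pear: no left child.
    Visit pear.
    At pear: go right to iris.
      iris is a leaf — visit iris.
Full in-order sequence: mint, kale, moss, tulip, lily, ivy, yew, sage, pear, iris.

moss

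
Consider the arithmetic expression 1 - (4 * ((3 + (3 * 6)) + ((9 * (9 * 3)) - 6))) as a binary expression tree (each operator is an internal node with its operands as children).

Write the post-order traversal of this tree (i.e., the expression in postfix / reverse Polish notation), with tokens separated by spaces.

Post-order on an expression tree gives postfix notation: for each operator, emit left operand, right operand, then the operator.

1 4 3 3 6 * + 9 9 3 * * 6 - + * -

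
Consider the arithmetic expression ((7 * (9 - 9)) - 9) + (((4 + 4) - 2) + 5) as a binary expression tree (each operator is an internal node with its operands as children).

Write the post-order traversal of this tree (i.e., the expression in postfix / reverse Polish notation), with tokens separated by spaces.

7 9 9 - * 9 - 4 4 + 2 - 5 + +

Post-order on an expression tree gives postfix notation: for each operator, emit left operand, right operand, then the operator.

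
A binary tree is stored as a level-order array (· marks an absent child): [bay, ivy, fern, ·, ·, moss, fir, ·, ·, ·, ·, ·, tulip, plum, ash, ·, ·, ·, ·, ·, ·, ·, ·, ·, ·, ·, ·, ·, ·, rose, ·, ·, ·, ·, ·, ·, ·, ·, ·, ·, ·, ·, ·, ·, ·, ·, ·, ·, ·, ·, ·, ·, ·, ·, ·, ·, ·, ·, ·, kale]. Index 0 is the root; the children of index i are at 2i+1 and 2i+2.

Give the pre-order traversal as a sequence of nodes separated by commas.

bay, ivy, fern, moss, tulip, fir, plum, ash, rose, kale

Pre-order visits the node, then its left subtree, then its right subtree.
Visit bay.
At bay: go left to ivy.
  ivy is a leaf — visit ivy.
At bay: go right to fern.
  Visit fern.
  At fern: go left to moss.
    Visit moss.
    At moss: no left child.
    At moss: go right to tulip.
      tulip is a leaf — visit tulip.
  At fern: go right to fir.
    Visit fir.
    At fir: go left to plum.
      plum is a leaf — visit plum.
    At fir: go right to ash.
      Visit ash.
      At ash: go left to rose.
        Visit rose.
        At rose: go left to kale.
          kale is a leaf — visit kale.
        At rose: no right child.
      At ash: no right child.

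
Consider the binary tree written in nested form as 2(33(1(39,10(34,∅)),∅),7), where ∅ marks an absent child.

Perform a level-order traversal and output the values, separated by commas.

2, 33, 7, 1, 39, 10, 34

Level-order visits nodes level by level from the root, left to right within each level.
Level 0: 2
Level 1: 33, 7
Level 2: 1
Level 3: 39, 10
Level 4: 34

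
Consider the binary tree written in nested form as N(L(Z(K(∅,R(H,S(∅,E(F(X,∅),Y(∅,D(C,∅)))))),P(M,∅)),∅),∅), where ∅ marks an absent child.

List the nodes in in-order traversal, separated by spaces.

In-order visits the left subtree, then the node, then the right subtree.
At N: go left to L.
  At L: go left to Z.
    At Z: go left to K.
      At K: no left child.
      Visit K.
      At K: go right to R.
        At R: go left to H.
          H is a leaf — visit H.
        Visit R.
        At R: go right to S.
          At S: no left child.
          Visit S.
          At S: go right to E.
            At E: go left to F.
              At F: go left to X.
                X is a leaf — visit X.
              Visit F.
              At F: no right child.
            Visit E.
            At E: go right to Y.
              At Y: no left child.
              Visit Y.
              At Y: go right to D.
                At D: go left to C.
                  C is a leaf — visit C.
                Visit D.
                At D: no right child.
    Visit Z.
    At Z: go right to P.
      At P: go left to M.
        M is a leaf — visit M.
      Visit P.
      At P: no right child.
  Visit L.
  At L: no right child.
Visit N.
At N: no right child.

K H R S X F E Y C D Z M P L N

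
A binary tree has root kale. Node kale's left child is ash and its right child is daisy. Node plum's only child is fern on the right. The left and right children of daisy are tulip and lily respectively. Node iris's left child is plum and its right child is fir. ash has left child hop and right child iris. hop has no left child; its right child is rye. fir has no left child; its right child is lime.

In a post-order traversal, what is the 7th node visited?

iris

Post-order visits the left subtree, then the right subtree, then the node.
At kale: go left to ash.
  At ash: go left to hop.
    At hop: no left child.
    At hop: go right to rye.
      rye is a leaf — visit rye.
    Visit hop.
  At ash: go right to iris.
    At iris: go left to plum.
      At plum: no left child.
      At plum: go right to fern.
        fern is a leaf — visit fern.
      Visit plum.
    At iris: go right to fir.
      At fir: no left child.
      At fir: go right to lime.
        lime is a leaf — visit lime.
      Visit fir.
    Visit iris.
  Visit ash.
At kale: go right to daisy.
  At daisy: go left to tulip.
    tulip is a leaf — visit tulip.
  At daisy: go right to lily.
    lily is a leaf — visit lily.
  Visit daisy.
Visit kale.
Full post-order sequence: rye, hop, fern, plum, lime, fir, iris, ash, tulip, lily, daisy, kale.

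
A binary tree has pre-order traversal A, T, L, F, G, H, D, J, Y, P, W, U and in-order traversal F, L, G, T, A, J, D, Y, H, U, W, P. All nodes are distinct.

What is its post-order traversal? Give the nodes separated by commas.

F, G, L, T, J, Y, D, U, W, P, H, A

The first element of pre-order is the root; it splits in-order into left and right subtrees.
Root A: left subtree has 4 nodes {F, L, G, T}, right has 7 {J, D, Y, H, U, W, P}.
  Root T: left subtree has 3 nodes {F, L, G}, right has 0 { }.
    Root L: left subtree has 1 node {F}, right has 1 {G}.
  Root H: left subtree has 3 nodes {J, D, Y}, right has 3 {U, W, P}.
    Root D: left subtree has 1 node {J}, right has 1 {Y}.
    Root P: left subtree has 2 nodes {U, W}, right has 0 { }.
      Root W: left subtree has 1 node {U}, right has 0 { }.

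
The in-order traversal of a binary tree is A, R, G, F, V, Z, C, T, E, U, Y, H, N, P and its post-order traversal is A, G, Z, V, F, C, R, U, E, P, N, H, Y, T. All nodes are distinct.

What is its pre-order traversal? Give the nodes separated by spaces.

The last element of post-order is the root; it splits in-order into left and right subtrees.
Root T: left subtree has 7 nodes {A, R, G, F, V, Z, C}, right has 6 {E, U, Y, H, N, P}.
  Root R: left subtree has 1 node {A}, right has 5 {G, F, V, Z, C}.
    Root C: left subtree has 4 nodes {G, F, V, Z}, right has 0 { }.
      Root F: left subtree has 1 node {G}, right has 2 {V, Z}.
        Root V: left subtree has 0 nodes { }, right has 1 {Z}.
  Root Y: left subtree has 2 nodes {E, U}, right has 3 {H, N, P}.
    Root E: left subtree has 0 nodes { }, right has 1 {U}.
    Root H: left subtree has 0 nodes { }, right has 2 {N, P}.
      Root N: left subtree has 0 nodes { }, right has 1 {P}.

T R A C F G V Z Y E U H N P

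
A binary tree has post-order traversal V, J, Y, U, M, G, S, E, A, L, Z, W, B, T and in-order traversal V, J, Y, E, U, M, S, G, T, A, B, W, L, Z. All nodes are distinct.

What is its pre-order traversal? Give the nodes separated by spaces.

T E Y J V S M U G B A W Z L

The last element of post-order is the root; it splits in-order into left and right subtrees.
Root T: left subtree has 8 nodes {V, J, Y, E, U, M, S, G}, right has 5 {A, B, W, L, Z}.
  Root E: left subtree has 3 nodes {V, J, Y}, right has 4 {U, M, S, G}.
    Root Y: left subtree has 2 nodes {V, J}, right has 0 { }.
      Root J: left subtree has 1 node {V}, right has 0 { }.
    Root S: left subtree has 2 nodes {U, M}, right has 1 {G}.
      Root M: left subtree has 1 node {U}, right has 0 { }.
  Root B: left subtree has 1 node {A}, right has 3 {W, L, Z}.
    Root W: left subtree has 0 nodes { }, right has 2 {L, Z}.
      Root Z: left subtree has 1 node {L}, right has 0 { }.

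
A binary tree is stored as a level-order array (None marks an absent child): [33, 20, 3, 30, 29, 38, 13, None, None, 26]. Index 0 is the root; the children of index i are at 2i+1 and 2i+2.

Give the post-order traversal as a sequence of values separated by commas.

Post-order visits the left subtree, then the right subtree, then the node.
At 33: go left to 20.
  At 20: go left to 30.
    30 is a leaf — visit 30.
  At 20: go right to 29.
    At 29: go left to 26.
      26 is a leaf — visit 26.
    At 29: no right child.
    Visit 29.
  Visit 20.
At 33: go right to 3.
  At 3: go left to 38.
    38 is a leaf — visit 38.
  At 3: go right to 13.
    13 is a leaf — visit 13.
  Visit 3.
Visit 33.

30, 26, 29, 20, 38, 13, 3, 33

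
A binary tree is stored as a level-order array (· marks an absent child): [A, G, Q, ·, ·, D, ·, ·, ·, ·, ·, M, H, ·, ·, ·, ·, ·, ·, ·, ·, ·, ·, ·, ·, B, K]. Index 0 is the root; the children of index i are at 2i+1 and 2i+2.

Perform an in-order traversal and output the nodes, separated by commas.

In-order visits the left subtree, then the node, then the right subtree.
At A: go left to G.
  G is a leaf — visit G.
Visit A.
At A: go right to Q.
  At Q: go left to D.
    At D: go left to M.
      M is a leaf — visit M.
    Visit D.
    At D: go right to H.
      At H: go left to B.
        B is a leaf — visit B.
      Visit H.
      At H: go right to K.
        K is a leaf — visit K.
  Visit Q.
  At Q: no right child.

G, A, M, D, B, H, K, Q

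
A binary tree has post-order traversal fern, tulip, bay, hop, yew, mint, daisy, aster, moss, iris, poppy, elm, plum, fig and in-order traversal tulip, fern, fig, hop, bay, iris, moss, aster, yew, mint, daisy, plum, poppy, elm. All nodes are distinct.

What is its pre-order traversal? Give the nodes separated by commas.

The last element of post-order is the root; it splits in-order into left and right subtrees.
Root fig: left subtree has 2 nodes {tulip, fern}, right has 11 {hop, bay, iris, moss, aster, yew, mint, daisy, plum, poppy, elm}.
  Root tulip: left subtree has 0 nodes { }, right has 1 {fern}.
  Root plum: left subtree has 8 nodes {hop, bay, iris, moss, aster, yew, mint, daisy}, right has 2 {poppy, elm}.
    Root iris: left subtree has 2 nodes {hop, bay}, right has 5 {moss, aster, yew, mint, daisy}.
      Root hop: left subtree has 0 nodes { }, right has 1 {bay}.
      Root moss: left subtree has 0 nodes { }, right has 4 {aster, yew, mint, daisy}.
        Root aster: left subtree has 0 nodes { }, right has 3 {yew, mint, daisy}.
          Root daisy: left subtree has 2 nodes {yew, mint}, right has 0 { }.
            Root mint: left subtree has 1 node {yew}, right has 0 { }.
    Root elm: left subtree has 1 node {poppy}, right has 0 { }.

fig, tulip, fern, plum, iris, hop, bay, moss, aster, daisy, mint, yew, elm, poppy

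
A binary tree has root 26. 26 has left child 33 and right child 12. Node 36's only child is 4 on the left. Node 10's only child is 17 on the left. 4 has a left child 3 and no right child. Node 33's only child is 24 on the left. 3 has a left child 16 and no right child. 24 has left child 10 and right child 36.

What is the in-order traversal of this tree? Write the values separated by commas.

In-order visits the left subtree, then the node, then the right subtree.
At 26: go left to 33.
  At 33: go left to 24.
    At 24: go left to 10.
      At 10: go left to 17.
        17 is a leaf — visit 17.
      Visit 10.
      At 10: no right child.
    Visit 24.
    At 24: go right to 36.
      At 36: go left to 4.
        At 4: go left to 3.
          At 3: go left to 16.
            16 is a leaf — visit 16.
          Visit 3.
          At 3: no right child.
        Visit 4.
        At 4: no right child.
      Visit 36.
      At 36: no right child.
  Visit 33.
  At 33: no right child.
Visit 26.
At 26: go right to 12.
  12 is a leaf — visit 12.

17, 10, 24, 16, 3, 4, 36, 33, 26, 12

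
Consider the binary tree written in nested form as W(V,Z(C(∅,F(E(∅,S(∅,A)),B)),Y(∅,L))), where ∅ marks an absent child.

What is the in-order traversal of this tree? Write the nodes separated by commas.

In-order visits the left subtree, then the node, then the right subtree.
At W: go left to V.
  V is a leaf — visit V.
Visit W.
At W: go right to Z.
  At Z: go left to C.
    At C: no left child.
    Visit C.
    At C: go right to F.
      At F: go left to E.
        At E: no left child.
        Visit E.
        At E: go right to S.
          At S: no left child.
          Visit S.
          At S: go right to A.
            A is a leaf — visit A.
      Visit F.
      At F: go right to B.
        B is a leaf — visit B.
  Visit Z.
  At Z: go right to Y.
    At Y: no left child.
    Visit Y.
    At Y: go right to L.
      L is a leaf — visit L.

V, W, C, E, S, A, F, B, Z, Y, L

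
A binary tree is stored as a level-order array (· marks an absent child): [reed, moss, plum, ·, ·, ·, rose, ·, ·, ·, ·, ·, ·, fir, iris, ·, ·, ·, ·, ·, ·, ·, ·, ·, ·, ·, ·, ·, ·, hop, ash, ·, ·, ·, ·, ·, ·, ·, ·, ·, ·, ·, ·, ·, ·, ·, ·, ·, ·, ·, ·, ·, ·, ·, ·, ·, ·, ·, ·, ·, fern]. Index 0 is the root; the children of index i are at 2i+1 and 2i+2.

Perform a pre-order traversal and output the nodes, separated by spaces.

reed moss plum rose fir iris hop fern ash

Pre-order visits the node, then its left subtree, then its right subtree.
Visit reed.
At reed: go left to moss.
  moss is a leaf — visit moss.
At reed: go right to plum.
  Visit plum.
  At plum: no left child.
  At plum: go right to rose.
    Visit rose.
    At rose: go left to fir.
      fir is a leaf — visit fir.
    At rose: go right to iris.
      Visit iris.
      At iris: go left to hop.
        Visit hop.
        At hop: no left child.
        At hop: go right to fern.
          fern is a leaf — visit fern.
      At iris: go right to ash.
        ash is a leaf — visit ash.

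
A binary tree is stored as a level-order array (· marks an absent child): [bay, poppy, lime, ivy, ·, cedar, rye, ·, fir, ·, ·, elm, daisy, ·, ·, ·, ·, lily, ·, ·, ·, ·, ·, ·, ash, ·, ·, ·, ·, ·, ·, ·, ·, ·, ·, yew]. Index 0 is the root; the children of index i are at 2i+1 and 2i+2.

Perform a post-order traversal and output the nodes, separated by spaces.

yew lily fir ivy poppy ash elm daisy cedar rye lime bay

Post-order visits the left subtree, then the right subtree, then the node.
At bay: go left to poppy.
  At poppy: go left to ivy.
    At ivy: no left child.
    At ivy: go right to fir.
      At fir: go left to lily.
        At lily: go left to yew.
          yew is a leaf — visit yew.
        At lily: no right child.
        Visit lily.
      At fir: no right child.
      Visit fir.
    Visit ivy.
  At poppy: no right child.
  Visit poppy.
At bay: go right to lime.
  At lime: go left to cedar.
    At cedar: go left to elm.
      At elm: no left child.
      At elm: go right to ash.
        ash is a leaf — visit ash.
      Visit elm.
    At cedar: go right to daisy.
      daisy is a leaf — visit daisy.
    Visit cedar.
  At lime: go right to rye.
    rye is a leaf — visit rye.
  Visit lime.
Visit bay.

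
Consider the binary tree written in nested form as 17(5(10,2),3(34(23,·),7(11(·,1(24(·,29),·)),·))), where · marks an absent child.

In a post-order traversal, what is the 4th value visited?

Post-order visits the left subtree, then the right subtree, then the node.
At 17: go left to 5.
  At 5: go left to 10.
    10 is a leaf — visit 10.
  At 5: go right to 2.
    2 is a leaf — visit 2.
  Visit 5.
At 17: go right to 3.
  At 3: go left to 34.
    At 34: go left to 23.
      23 is a leaf — visit 23.
    At 34: no right child.
    Visit 34.
  At 3: go right to 7.
    At 7: go left to 11.
      At 11: no left child.
      At 11: go right to 1.
        At 1: go left to 24.
          At 24: no left child.
          At 24: go right to 29.
            29 is a leaf — visit 29.
          Visit 24.
        At 1: no right child.
        Visit 1.
      Visit 11.
    At 7: no right child.
    Visit 7.
  Visit 3.
Visit 17.
Full post-order sequence: 10, 2, 5, 23, 34, 29, 24, 1, 11, 7, 3, 17.

23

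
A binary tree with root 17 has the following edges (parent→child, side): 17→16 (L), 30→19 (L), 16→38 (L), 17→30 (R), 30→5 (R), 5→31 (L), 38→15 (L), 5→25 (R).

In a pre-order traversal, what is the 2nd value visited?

16

Pre-order visits the node, then its left subtree, then its right subtree.
Visit 17.
At 17: go left to 16.
  Visit 16.
  At 16: go left to 38.
    Visit 38.
    At 38: go left to 15.
      15 is a leaf — visit 15.
    At 38: no right child.
  At 16: no right child.
At 17: go right to 30.
  Visit 30.
  At 30: go left to 19.
    19 is a leaf — visit 19.
  At 30: go right to 5.
    Visit 5.
    At 5: go left to 31.
      31 is a leaf — visit 31.
    At 5: go right to 25.
      25 is a leaf — visit 25.
Full pre-order sequence: 17, 16, 38, 15, 30, 19, 5, 31, 25.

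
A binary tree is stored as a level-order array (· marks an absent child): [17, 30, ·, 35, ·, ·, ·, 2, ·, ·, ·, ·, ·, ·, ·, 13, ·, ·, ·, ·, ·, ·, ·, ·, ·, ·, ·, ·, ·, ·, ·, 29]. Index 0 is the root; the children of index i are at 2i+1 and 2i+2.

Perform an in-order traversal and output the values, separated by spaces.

In-order visits the left subtree, then the node, then the right subtree.
At 17: go left to 30.
  At 30: go left to 35.
    At 35: go left to 2.
      At 2: go left to 13.
        At 13: go left to 29.
          29 is a leaf — visit 29.
        Visit 13.
        At 13: no right child.
      Visit 2.
      At 2: no right child.
    Visit 35.
    At 35: no right child.
  Visit 30.
  At 30: no right child.
Visit 17.
At 17: no right child.

29 13 2 35 30 17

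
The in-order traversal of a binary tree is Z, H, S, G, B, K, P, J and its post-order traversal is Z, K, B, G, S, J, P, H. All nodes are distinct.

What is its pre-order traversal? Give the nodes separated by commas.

H, Z, P, S, G, B, K, J

The last element of post-order is the root; it splits in-order into left and right subtrees.
Root H: left subtree has 1 node {Z}, right has 6 {S, G, B, K, P, J}.
  Root P: left subtree has 4 nodes {S, G, B, K}, right has 1 {J}.
    Root S: left subtree has 0 nodes { }, right has 3 {G, B, K}.
      Root G: left subtree has 0 nodes { }, right has 2 {B, K}.
        Root B: left subtree has 0 nodes { }, right has 1 {K}.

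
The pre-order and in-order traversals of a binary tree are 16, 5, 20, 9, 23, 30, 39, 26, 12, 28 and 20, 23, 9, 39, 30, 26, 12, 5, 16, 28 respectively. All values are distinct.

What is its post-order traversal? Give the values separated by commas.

The first element of pre-order is the root; it splits in-order into left and right subtrees.
Root 16: left subtree has 8 nodes {20, 23, 9, 39, 30, 26, 12, 5}, right has 1 {28}.
  Root 5: left subtree has 7 nodes {20, 23, 9, 39, 30, 26, 12}, right has 0 { }.
    Root 20: left subtree has 0 nodes { }, right has 6 {23, 9, 39, 30, 26, 12}.
      Root 9: left subtree has 1 node {23}, right has 4 {39, 30, 26, 12}.
        Root 30: left subtree has 1 node {39}, right has 2 {26, 12}.
          Root 26: left subtree has 0 nodes { }, right has 1 {12}.

23, 39, 12, 26, 30, 9, 20, 5, 28, 16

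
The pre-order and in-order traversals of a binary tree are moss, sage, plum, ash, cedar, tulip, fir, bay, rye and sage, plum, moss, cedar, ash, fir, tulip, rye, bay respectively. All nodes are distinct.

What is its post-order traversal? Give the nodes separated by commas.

plum, sage, cedar, fir, rye, bay, tulip, ash, moss

The first element of pre-order is the root; it splits in-order into left and right subtrees.
Root moss: left subtree has 2 nodes {sage, plum}, right has 6 {cedar, ash, fir, tulip, rye, bay}.
  Root sage: left subtree has 0 nodes { }, right has 1 {plum}.
  Root ash: left subtree has 1 node {cedar}, right has 4 {fir, tulip, rye, bay}.
    Root tulip: left subtree has 1 node {fir}, right has 2 {rye, bay}.
      Root bay: left subtree has 1 node {rye}, right has 0 { }.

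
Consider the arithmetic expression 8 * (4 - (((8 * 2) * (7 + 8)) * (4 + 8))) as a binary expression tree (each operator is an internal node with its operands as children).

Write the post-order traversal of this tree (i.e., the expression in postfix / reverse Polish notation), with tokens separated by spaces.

8 4 8 2 * 7 8 + * 4 8 + * - *

Post-order on an expression tree gives postfix notation: for each operator, emit left operand, right operand, then the operator.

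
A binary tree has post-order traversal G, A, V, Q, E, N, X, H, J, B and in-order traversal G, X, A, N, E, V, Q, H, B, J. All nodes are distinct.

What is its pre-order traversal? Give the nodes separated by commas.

B, H, X, G, N, A, E, Q, V, J

The last element of post-order is the root; it splits in-order into left and right subtrees.
Root B: left subtree has 8 nodes {G, X, A, N, E, V, Q, H}, right has 1 {J}.
  Root H: left subtree has 7 nodes {G, X, A, N, E, V, Q}, right has 0 { }.
    Root X: left subtree has 1 node {G}, right has 5 {A, N, E, V, Q}.
      Root N: left subtree has 1 node {A}, right has 3 {E, V, Q}.
        Root E: left subtree has 0 nodes { }, right has 2 {V, Q}.
          Root Q: left subtree has 1 node {V}, right has 0 { }.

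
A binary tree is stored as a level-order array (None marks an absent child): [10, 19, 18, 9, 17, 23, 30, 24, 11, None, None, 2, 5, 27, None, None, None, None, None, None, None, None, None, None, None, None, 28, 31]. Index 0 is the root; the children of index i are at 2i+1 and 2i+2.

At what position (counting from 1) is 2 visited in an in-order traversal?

7

In-order visits the left subtree, then the node, then the right subtree.
At 10: go left to 19.
  At 19: go left to 9.
    At 9: go left to 24.
      24 is a leaf — visit 24.
    Visit 9.
    At 9: go right to 11.
      11 is a leaf — visit 11.
  Visit 19.
  At 19: go right to 17.
    17 is a leaf — visit 17.
Visit 10.
At 10: go right to 18.
  At 18: go left to 23.
    At 23: go left to 2.
      2 is a leaf — visit 2.
    Visit 23.
    At 23: go right to 5.
      At 5: no left child.
      Visit 5.
      At 5: go right to 28.
        28 is a leaf — visit 28.
  Visit 18.
  At 18: go right to 30.
    At 30: go left to 27.
      At 27: go left to 31.
        31 is a leaf — visit 31.
      Visit 27.
      At 27: no right child.
    Visit 30.
    At 30: no right child.
Full in-order sequence: 24, 9, 11, 19, 17, 10, 2, 23, 5, 28, 18, 31, 27, 30.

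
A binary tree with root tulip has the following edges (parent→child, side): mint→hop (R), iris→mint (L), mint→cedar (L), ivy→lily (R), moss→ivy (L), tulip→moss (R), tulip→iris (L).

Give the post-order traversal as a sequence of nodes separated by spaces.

cedar hop mint iris lily ivy moss tulip

Post-order visits the left subtree, then the right subtree, then the node.
At tulip: go left to iris.
  At iris: go left to mint.
    At mint: go left to cedar.
      cedar is a leaf — visit cedar.
    At mint: go right to hop.
      hop is a leaf — visit hop.
    Visit mint.
  At iris: no right child.
  Visit iris.
At tulip: go right to moss.
  At moss: go left to ivy.
    At ivy: no left child.
    At ivy: go right to lily.
      lily is a leaf — visit lily.
    Visit ivy.
  At moss: no right child.
  Visit moss.
Visit tulip.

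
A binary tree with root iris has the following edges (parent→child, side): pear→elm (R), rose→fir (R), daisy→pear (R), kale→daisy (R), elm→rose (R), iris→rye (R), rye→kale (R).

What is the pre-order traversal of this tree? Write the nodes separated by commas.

Pre-order visits the node, then its left subtree, then its right subtree.
Visit iris.
At iris: no left child.
At iris: go right to rye.
  Visit rye.
  At rye: no left child.
  At rye: go right to kale.
    Visit kale.
    At kale: no left child.
    At kale: go right to daisy.
      Visit daisy.
      At daisy: no left child.
      At daisy: go right to pear.
        Visit pear.
        At pear: no left child.
        At pear: go right to elm.
          Visit elm.
          At elm: no left child.
          At elm: go right to rose.
            Visit rose.
            At rose: no left child.
            At rose: go right to fir.
              fir is a leaf — visit fir.

iris, rye, kale, daisy, pear, elm, rose, fir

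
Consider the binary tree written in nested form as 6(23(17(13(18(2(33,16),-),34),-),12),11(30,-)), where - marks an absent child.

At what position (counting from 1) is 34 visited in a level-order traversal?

9

Level-order visits nodes level by level from the root, left to right within each level.
Level 0: 6
Level 1: 23, 11
Level 2: 17, 12, 30
Level 3: 13
Level 4: 18, 34
Level 5: 2
Level 6: 33, 16
Full level-order sequence: 6, 23, 11, 17, 12, 30, 13, 18, 34, 2, 33, 16.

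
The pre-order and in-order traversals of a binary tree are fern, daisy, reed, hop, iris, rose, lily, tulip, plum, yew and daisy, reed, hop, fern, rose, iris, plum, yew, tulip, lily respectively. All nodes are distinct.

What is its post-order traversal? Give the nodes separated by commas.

hop, reed, daisy, rose, yew, plum, tulip, lily, iris, fern

The first element of pre-order is the root; it splits in-order into left and right subtrees.
Root fern: left subtree has 3 nodes {daisy, reed, hop}, right has 6 {rose, iris, plum, yew, tulip, lily}.
  Root daisy: left subtree has 0 nodes { }, right has 2 {reed, hop}.
    Root reed: left subtree has 0 nodes { }, right has 1 {hop}.
  Root iris: left subtree has 1 node {rose}, right has 4 {plum, yew, tulip, lily}.
    Root lily: left subtree has 3 nodes {plum, yew, tulip}, right has 0 { }.
      Root tulip: left subtree has 2 nodes {plum, yew}, right has 0 { }.
        Root plum: left subtree has 0 nodes { }, right has 1 {yew}.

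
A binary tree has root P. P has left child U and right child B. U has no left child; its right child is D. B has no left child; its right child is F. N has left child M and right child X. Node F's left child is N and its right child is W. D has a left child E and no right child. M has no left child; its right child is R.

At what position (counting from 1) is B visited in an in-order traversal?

In-order visits the left subtree, then the node, then the right subtree.
At P: go left to U.
  At U: no left child.
  Visit U.
  At U: go right to D.
    At D: go left to E.
      E is a leaf — visit E.
    Visit D.
    At D: no right child.
Visit P.
At P: go right to B.
  At B: no left child.
  Visit B.
  At B: go right to F.
    At F: go left to N.
      At N: go left to M.
        At M: no left child.
        Visit M.
        At M: go right to R.
          R is a leaf — visit R.
      Visit N.
      At N: go right to X.
        X is a leaf — visit X.
    Visit F.
    At F: go right to W.
      W is a leaf — visit W.
Full in-order sequence: U, E, D, P, B, M, R, N, X, F, W.

5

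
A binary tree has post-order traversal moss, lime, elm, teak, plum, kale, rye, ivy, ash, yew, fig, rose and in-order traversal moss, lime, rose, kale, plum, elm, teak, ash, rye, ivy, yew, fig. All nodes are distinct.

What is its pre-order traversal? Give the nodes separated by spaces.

rose lime moss fig yew ash kale plum teak elm ivy rye

The last element of post-order is the root; it splits in-order into left and right subtrees.
Root rose: left subtree has 2 nodes {moss, lime}, right has 9 {kale, plum, elm, teak, ash, rye, ivy, yew, fig}.
  Root lime: left subtree has 1 node {moss}, right has 0 { }.
  Root fig: left subtree has 8 nodes {kale, plum, elm, teak, ash, rye, ivy, yew}, right has 0 { }.
    Root yew: left subtree has 7 nodes {kale, plum, elm, teak, ash, rye, ivy}, right has 0 { }.
      Root ash: left subtree has 4 nodes {kale, plum, elm, teak}, right has 2 {rye, ivy}.
        Root kale: left subtree has 0 nodes { }, right has 3 {plum, elm, teak}.
          Root plum: left subtree has 0 nodes { }, right has 2 {elm, teak}.
            Root teak: left subtree has 1 node {elm}, right has 0 { }.
        Root ivy: left subtree has 1 node {rye}, right has 0 { }.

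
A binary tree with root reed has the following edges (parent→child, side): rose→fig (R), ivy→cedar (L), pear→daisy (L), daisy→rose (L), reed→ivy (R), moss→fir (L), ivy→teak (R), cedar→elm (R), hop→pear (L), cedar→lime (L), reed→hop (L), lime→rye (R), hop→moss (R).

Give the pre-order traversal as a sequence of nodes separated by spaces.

reed hop pear daisy rose fig moss fir ivy cedar lime rye elm teak

Pre-order visits the node, then its left subtree, then its right subtree.
Visit reed.
At reed: go left to hop.
  Visit hop.
  At hop: go left to pear.
    Visit pear.
    At pear: go left to daisy.
      Visit daisy.
      At daisy: go left to rose.
        Visit rose.
        At rose: no left child.
        At rose: go right to fig.
          fig is a leaf — visit fig.
      At daisy: no right child.
    At pear: no right child.
  At hop: go right to moss.
    Visit moss.
    At moss: go left to fir.
      fir is a leaf — visit fir.
    At moss: no right child.
At reed: go right to ivy.
  Visit ivy.
  At ivy: go left to cedar.
    Visit cedar.
    At cedar: go left to lime.
      Visit lime.
      At lime: no left child.
      At lime: go right to rye.
        rye is a leaf — visit rye.
    At cedar: go right to elm.
      elm is a leaf — visit elm.
  At ivy: go right to teak.
    teak is a leaf — visit teak.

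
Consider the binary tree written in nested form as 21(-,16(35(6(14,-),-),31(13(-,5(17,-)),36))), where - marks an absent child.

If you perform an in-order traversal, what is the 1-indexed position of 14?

2

In-order visits the left subtree, then the node, then the right subtree.
At 21: no left child.
Visit 21.
At 21: go right to 16.
  At 16: go left to 35.
    At 35: go left to 6.
      At 6: go left to 14.
        14 is a leaf — visit 14.
      Visit 6.
      At 6: no right child.
    Visit 35.
    At 35: no right child.
  Visit 16.
  At 16: go right to 31.
    At 31: go left to 13.
      At 13: no left child.
      Visit 13.
      At 13: go right to 5.
        At 5: go left to 17.
          17 is a leaf — visit 17.
        Visit 5.
        At 5: no right child.
    Visit 31.
    At 31: go right to 36.
      36 is a leaf — visit 36.
Full in-order sequence: 21, 14, 6, 35, 16, 13, 17, 5, 31, 36.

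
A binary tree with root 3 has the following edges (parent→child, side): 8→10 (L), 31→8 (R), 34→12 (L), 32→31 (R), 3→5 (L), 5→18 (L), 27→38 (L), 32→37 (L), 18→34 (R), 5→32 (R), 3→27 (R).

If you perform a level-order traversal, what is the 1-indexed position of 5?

Level-order visits nodes level by level from the root, left to right within each level.
Level 0: 3
Level 1: 5, 27
Level 2: 18, 32, 38
Level 3: 34, 37, 31
Level 4: 12, 8
Level 5: 10
Full level-order sequence: 3, 5, 27, 18, 32, 38, 34, 37, 31, 12, 8, 10.

2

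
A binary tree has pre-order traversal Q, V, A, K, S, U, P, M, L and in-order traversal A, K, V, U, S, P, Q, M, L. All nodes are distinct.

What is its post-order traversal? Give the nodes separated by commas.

K, A, U, P, S, V, L, M, Q

The first element of pre-order is the root; it splits in-order into left and right subtrees.
Root Q: left subtree has 6 nodes {A, K, V, U, S, P}, right has 2 {M, L}.
  Root V: left subtree has 2 nodes {A, K}, right has 3 {U, S, P}.
    Root A: left subtree has 0 nodes { }, right has 1 {K}.
    Root S: left subtree has 1 node {U}, right has 1 {P}.
  Root M: left subtree has 0 nodes { }, right has 1 {L}.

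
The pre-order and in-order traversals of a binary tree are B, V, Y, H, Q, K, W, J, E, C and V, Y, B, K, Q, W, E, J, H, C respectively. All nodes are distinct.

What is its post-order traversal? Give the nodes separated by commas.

Y, V, K, E, J, W, Q, C, H, B

The first element of pre-order is the root; it splits in-order into left and right subtrees.
Root B: left subtree has 2 nodes {V, Y}, right has 7 {K, Q, W, E, J, H, C}.
  Root V: left subtree has 0 nodes { }, right has 1 {Y}.
  Root H: left subtree has 5 nodes {K, Q, W, E, J}, right has 1 {C}.
    Root Q: left subtree has 1 node {K}, right has 3 {W, E, J}.
      Root W: left subtree has 0 nodes { }, right has 2 {E, J}.
        Root J: left subtree has 1 node {E}, right has 0 { }.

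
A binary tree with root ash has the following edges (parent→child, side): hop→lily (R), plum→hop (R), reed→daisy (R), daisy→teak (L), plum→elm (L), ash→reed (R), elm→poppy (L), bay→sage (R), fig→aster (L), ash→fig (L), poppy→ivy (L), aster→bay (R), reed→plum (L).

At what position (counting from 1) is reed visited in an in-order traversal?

12

In-order visits the left subtree, then the node, then the right subtree.
At ash: go left to fig.
  At fig: go left to aster.
    At aster: no left child.
    Visit aster.
    At aster: go right to bay.
      At bay: no left child.
      Visit bay.
      At bay: go right to sage.
        sage is a leaf — visit sage.
  Visit fig.
  At fig: no right child.
Visit ash.
At ash: go right to reed.
  At reed: go left to plum.
    At plum: go left to elm.
      At elm: go left to poppy.
        At poppy: go left to ivy.
          ivy is a leaf — visit ivy.
        Visit poppy.
        At poppy: no right child.
      Visit elm.
      At elm: no right child.
    Visit plum.
    At plum: go right to hop.
      At hop: no left child.
      Visit hop.
      At hop: go right to lily.
        lily is a leaf — visit lily.
  Visit reed.
  At reed: go right to daisy.
    At daisy: go left to teak.
      teak is a leaf — visit teak.
    Visit daisy.
    At daisy: no right child.
Full in-order sequence: aster, bay, sage, fig, ash, ivy, poppy, elm, plum, hop, lily, reed, teak, daisy.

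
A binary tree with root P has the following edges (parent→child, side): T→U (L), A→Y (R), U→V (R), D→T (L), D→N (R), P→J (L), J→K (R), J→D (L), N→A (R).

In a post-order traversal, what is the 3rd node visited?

Post-order visits the left subtree, then the right subtree, then the node.
At P: go left to J.
  At J: go left to D.
    At D: go left to T.
      At T: go left to U.
        At U: no left child.
        At U: go right to V.
          V is a leaf — visit V.
        Visit U.
      At T: no right child.
      Visit T.
    At D: go right to N.
      At N: no left child.
      At N: go right to A.
        At A: no left child.
        At A: go right to Y.
          Y is a leaf — visit Y.
        Visit A.
      Visit N.
    Visit D.
  At J: go right to K.
    K is a leaf — visit K.
  Visit J.
At P: no right child.
Visit P.
Full post-order sequence: V, U, T, Y, A, N, D, K, J, P.

T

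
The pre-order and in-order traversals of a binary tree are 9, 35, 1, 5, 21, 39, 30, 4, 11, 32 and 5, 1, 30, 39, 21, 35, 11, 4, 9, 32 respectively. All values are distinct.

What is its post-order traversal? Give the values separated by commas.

The first element of pre-order is the root; it splits in-order into left and right subtrees.
Root 9: left subtree has 8 nodes {5, 1, 30, 39, 21, 35, 11, 4}, right has 1 {32}.
  Root 35: left subtree has 5 nodes {5, 1, 30, 39, 21}, right has 2 {11, 4}.
    Root 1: left subtree has 1 node {5}, right has 3 {30, 39, 21}.
      Root 21: left subtree has 2 nodes {30, 39}, right has 0 { }.
        Root 39: left subtree has 1 node {30}, right has 0 { }.
    Root 4: left subtree has 1 node {11}, right has 0 { }.

5, 30, 39, 21, 1, 11, 4, 35, 32, 9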